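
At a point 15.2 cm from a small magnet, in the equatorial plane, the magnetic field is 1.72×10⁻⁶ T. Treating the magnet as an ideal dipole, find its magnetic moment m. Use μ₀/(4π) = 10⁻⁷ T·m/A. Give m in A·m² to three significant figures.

In the equatorial plane B = (μ₀/4π)·m/r³, so m = Br³·4π/(μ₀).
m = (1.72×10⁻⁶)·(0.152)³ / (10⁻⁷) = 0.06040 A·m².

m ≈ 0.0604 A·m²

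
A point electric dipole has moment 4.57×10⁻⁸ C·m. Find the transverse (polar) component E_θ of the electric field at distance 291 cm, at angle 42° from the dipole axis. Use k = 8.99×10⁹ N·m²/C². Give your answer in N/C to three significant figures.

E_θ ≈ 11.2 N/C

For a dipole, E_θ = (kp sinθ)/r³.
kp/r³ = (8.99×10⁹)(4.57×10⁻⁸)/(2.91)³ = 16.67 N/C.
E_θ = 16.67·sin42° = 11.16 N/C.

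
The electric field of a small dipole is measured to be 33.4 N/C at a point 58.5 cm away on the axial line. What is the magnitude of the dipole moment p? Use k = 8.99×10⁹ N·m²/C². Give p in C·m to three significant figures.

On axis E = 2kp/r³, so p = Er³/(2k).
p = (33.4)·(0.585)³ / (2·8.99×10⁹) = 3.719×10⁻¹⁰ C·m.

p ≈ 3.72×10⁻¹⁰ C·m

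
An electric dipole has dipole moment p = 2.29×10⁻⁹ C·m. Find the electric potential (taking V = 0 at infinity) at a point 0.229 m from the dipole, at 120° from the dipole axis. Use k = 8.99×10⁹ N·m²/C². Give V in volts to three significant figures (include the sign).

V ≈ -196 V

The dipole potential is V = kp cosθ / r².
V = (8.99×10⁹)(2.29×10⁻⁹)·cos120° / (0.229)² = -196.3 V.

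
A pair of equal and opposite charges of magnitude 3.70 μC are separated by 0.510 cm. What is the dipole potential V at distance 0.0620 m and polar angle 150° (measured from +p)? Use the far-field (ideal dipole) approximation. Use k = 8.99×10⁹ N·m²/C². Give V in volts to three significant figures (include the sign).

V ≈ -3.82×10⁴ V

Dipole moment p = qd = (3.70×10⁻⁶ C)(0.00510 m) = 1.887×10⁻⁸ C·m.
The dipole potential is V = kp cosθ / r².
V = (8.99×10⁹)(1.887×10⁻⁸)·cos150° / (0.0620)² = -3.822×10⁴ V.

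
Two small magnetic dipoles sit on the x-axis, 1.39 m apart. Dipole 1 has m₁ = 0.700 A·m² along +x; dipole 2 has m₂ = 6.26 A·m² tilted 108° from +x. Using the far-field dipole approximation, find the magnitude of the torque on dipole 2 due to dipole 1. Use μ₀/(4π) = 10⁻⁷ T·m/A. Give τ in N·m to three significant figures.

Dipole B is on the axis of dipole A, so B₁ there is axial: B₁ = (μ₀/4π)·2m₁/r³ along +x.
B₁ = 2(10⁻⁷)(0.700)/(1.39)³ = 5.213×10⁻⁸ T.
τ = m₂ B₁ sinθ.
τ = (6.26)(5.213×10⁻⁸)·sin108° = 3.104×10⁻⁷ N·m.

τ ≈ 3.10×10⁻⁷ N·m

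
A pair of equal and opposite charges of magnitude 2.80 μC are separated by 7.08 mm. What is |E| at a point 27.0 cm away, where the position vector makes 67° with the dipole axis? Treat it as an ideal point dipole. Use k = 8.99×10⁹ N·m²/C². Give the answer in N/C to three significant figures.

Dipole moment p = qd = (2.80×10⁻⁶ C)(0.00708 m) = 1.982×10⁻⁸ C·m.
At angle θ the dipole field magnitude is E = (kp/r³)·√(1 + 3cos²θ).
kp/r³ = (8.99×10⁹)(1.982×10⁻⁸) / (0.270)³ = 9053 N/C.
√(1 + 3cos²67°) = √(1 + 3·0.1527) = √1.4580 ≈ 1.2075.
E ≈ 9053 × 1.207 = 1.093×10⁴ N/C.

E ≈ 1.09×10⁴ N/C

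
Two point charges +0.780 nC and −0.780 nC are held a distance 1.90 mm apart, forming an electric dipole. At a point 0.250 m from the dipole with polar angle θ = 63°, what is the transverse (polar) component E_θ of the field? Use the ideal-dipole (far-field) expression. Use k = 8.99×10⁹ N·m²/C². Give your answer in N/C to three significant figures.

Dipole moment p = qd = (7.80×10⁻¹⁰ C)(0.00190 m) = 1.482×10⁻¹² C·m.
For a dipole, E_θ = (kp sinθ)/r³.
kp/r³ = (8.99×10⁹)(1.482×10⁻¹²)/(0.250)³ = 0.8527 N/C.
E_θ = 0.8527·sin63° = 0.7597 N/C.

E_θ ≈ 0.760 N/C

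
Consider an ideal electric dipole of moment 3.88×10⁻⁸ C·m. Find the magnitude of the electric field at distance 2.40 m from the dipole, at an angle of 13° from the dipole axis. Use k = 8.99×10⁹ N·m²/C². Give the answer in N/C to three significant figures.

E ≈ 49.5 N/C

At angle θ the dipole field magnitude is E = (kp/r³)·√(1 + 3cos²θ).
kp/r³ = (8.99×10⁹)(3.88×10⁻⁸) / (2.40)³ = 25.23 N/C.
√(1 + 3cos²13°) = √(1 + 3·0.9494) = √3.8482 ≈ 1.9617.
E ≈ 25.23 × 1.962 = 49.50 N/C.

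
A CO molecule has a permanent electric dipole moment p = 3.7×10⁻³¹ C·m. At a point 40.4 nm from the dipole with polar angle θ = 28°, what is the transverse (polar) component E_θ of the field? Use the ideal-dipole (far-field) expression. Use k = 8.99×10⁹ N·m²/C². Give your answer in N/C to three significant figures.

For a dipole, E_θ = (kp sinθ)/r³.
kp/r³ = (8.99×10⁹)(3.70×10⁻³¹)/(4.04×10⁻⁸)³ = 50.44 N/C.
E_θ = 50.44·sin28° = 23.68 N/C.

E_θ ≈ 23.7 N/C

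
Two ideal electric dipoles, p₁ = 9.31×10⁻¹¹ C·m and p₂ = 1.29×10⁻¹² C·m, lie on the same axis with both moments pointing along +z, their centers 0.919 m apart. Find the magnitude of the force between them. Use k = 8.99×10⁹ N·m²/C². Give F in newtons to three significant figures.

F ≈ 9.08×10⁻¹² N

On-axis field of dipole 1 at distance r: E = 2kp₁/r³. Force on dipole 2 is F = p₂·dE/dr (gradient along axis).
dE/dr = −6kp₁/r⁴, so |F| = 6kp₁p₂/r⁴ (attractive for aligned moments).
F = 6(8.99×10⁹)(9.31×10⁻¹¹)(1.29×10⁻¹²)/(0.919)⁴ = 9.082×10⁻¹² N.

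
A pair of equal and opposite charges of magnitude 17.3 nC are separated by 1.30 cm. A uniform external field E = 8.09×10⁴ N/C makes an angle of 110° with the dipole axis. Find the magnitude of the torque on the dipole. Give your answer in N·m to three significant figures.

τ ≈ 1.71×10⁻⁵ N·m

Dipole moment p = qd = (1.73×10⁻⁸ C)(0.0130 m) = 2.249×10⁻¹⁰ C·m.
Torque on an electric dipole: τ = pE sinθ.
τ = (2.249×10⁻¹⁰)(8.09×10⁴)·sin110° = 1.710×10⁻⁵ N·m.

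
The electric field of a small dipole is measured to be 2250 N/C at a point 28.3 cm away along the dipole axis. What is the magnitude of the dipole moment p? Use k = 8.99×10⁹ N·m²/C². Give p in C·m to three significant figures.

p ≈ 2.84×10⁻⁹ C·m

On axis E = 2kp/r³, so p = Er³/(2k).
p = (2250)·(0.283)³ / (2·8.99×10⁹) = 2.836×10⁻⁹ C·m.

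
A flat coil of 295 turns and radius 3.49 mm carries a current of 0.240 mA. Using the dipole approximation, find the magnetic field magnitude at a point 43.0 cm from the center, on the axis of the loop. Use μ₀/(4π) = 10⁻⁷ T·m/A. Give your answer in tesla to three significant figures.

B ≈ 6.81×10⁻¹² T

m = NIA = NIπa² = 295·(2.40×10⁻⁴)·π·(0.00349)² = 2.709×10⁻⁶ A·m².
On axis B = (μ₀/4π)·2m/r³.
B = 2·(10⁻⁷)·(2.709×10⁻⁶) / (0.430)³ = 6.814×10⁻¹² T.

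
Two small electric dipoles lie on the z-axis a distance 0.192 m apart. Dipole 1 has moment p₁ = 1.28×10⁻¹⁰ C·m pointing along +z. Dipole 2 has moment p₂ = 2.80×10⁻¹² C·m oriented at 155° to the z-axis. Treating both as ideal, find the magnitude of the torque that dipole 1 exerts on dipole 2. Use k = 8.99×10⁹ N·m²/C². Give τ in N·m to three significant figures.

τ ≈ 3.85×10⁻¹⁰ N·m

The second dipole sits on the axis of the first, so the field there is axial: E₁ = 2kp₁/r³ along +z.
E₁ = 2(8.99×10⁹)(1.28×10⁻¹⁰)/(0.192)³ = 325.2 N/C.
Torque on the second dipole: τ = p₂ E₁ sinθ.
τ = (2.80×10⁻¹²)(325.2)·sin155° = 3.848×10⁻¹⁰ N·m.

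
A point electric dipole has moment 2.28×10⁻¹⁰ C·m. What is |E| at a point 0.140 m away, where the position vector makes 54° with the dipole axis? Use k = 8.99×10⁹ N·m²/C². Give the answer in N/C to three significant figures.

E ≈ 1070 N/C

At angle θ the dipole field magnitude is E = (kp/r³)·√(1 + 3cos²θ).
kp/r³ = (8.99×10⁹)(2.28×10⁻¹⁰) / (0.140)³ = 747.0 N/C.
√(1 + 3cos²54°) = √(1 + 3·0.3455) = √2.0365 ≈ 1.4271.
E ≈ 747.0 × 1.427 = 1066 N/C.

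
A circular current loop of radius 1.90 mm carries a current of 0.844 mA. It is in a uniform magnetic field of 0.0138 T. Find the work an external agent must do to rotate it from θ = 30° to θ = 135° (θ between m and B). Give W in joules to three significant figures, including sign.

Magnetic moment m = IA = Iπa² = (8.44×10⁻⁴)·π·(0.00190)² = 9.572×10⁻⁹ A·m².
W_ext = ΔU = −mB cosθ₂ + mB cosθ₁ = mB(cosθ₁ − cosθ₂).
W = (9.572×10⁻⁹)(0.0138)·(cos30° − cos135°) = (1.321×10⁻¹⁰)·(+1.5731) = 2.078×10⁻¹⁰ J.

W ≈ 2.08×10⁻¹⁰ J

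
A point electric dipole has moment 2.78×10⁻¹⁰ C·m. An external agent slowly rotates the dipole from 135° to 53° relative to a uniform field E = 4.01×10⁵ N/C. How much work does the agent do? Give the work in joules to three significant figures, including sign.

W ≈ -1.46×10⁻⁴ J

W_ext = ΔU = U(θ₂) − U(θ₁) = −pE cosθ₂ − (−pE cosθ₁) = pE(cosθ₁ − cosθ₂).
W = (2.78×10⁻¹⁰)(4.01×10⁵)·(cos135° − cos53°) = (1.115×10⁻⁴)·(-1.3089) = -1.459×10⁻⁴ J.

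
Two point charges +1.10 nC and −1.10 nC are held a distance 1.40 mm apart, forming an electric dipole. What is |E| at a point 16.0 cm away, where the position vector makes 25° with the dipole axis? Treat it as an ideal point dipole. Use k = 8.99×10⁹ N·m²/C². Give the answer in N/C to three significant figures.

Dipole moment p = qd = (1.10×10⁻⁹ C)(0.00140 m) = 1.54×10⁻¹² C·m.
At angle θ the dipole field magnitude is E = (kp/r³)·√(1 + 3cos²θ).
kp/r³ = (8.99×10⁹)(1.54×10⁻¹²) / (0.160)³ = 3.380 N/C.
√(1 + 3cos²25°) = √(1 + 3·0.8214) = √3.4642 ≈ 1.8612.
E ≈ 3.380 × 1.861 = 6.291 N/C.

E ≈ 6.29 N/C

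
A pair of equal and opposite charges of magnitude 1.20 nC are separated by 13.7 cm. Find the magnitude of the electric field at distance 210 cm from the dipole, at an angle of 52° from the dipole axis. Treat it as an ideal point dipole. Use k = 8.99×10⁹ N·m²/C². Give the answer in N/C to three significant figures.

Dipole moment p = qd = (1.20×10⁻⁹ C)(0.137 m) = 1.644×10⁻¹⁰ C·m.
At angle θ the dipole field magnitude is E = (kp/r³)·√(1 + 3cos²θ).
kp/r³ = (8.99×10⁹)(1.644×10⁻¹⁰) / (2.10)³ = 0.1596 N/C.
√(1 + 3cos²52°) = √(1 + 3·0.3790) = √2.1371 ≈ 1.4619.
E ≈ 0.1596 × 1.462 = 0.2333 N/C.

E ≈ 0.233 N/C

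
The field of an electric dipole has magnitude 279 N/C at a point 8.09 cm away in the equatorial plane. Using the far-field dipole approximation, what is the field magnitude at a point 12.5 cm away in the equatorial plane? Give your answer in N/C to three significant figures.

E ≈ 75.6 N/C

Dipole fields scale as 1/r³ in the far field; the geometry is the same at both points.
E₂ = E₁ · (r₁/r₂)³ = 279 · (8.09/12.5)³.
(r₁/r₂)³ = (0.6472)³ = 0.2711.
E₂ ≈ 75.63 N/C.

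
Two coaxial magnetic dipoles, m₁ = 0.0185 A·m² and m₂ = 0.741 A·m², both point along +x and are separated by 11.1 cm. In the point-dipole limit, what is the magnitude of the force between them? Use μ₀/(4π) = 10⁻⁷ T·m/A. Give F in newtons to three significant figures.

F ≈ 5.42×10⁻⁵ N

On-axis B of dipole 1: B = (μ₀/4π)·2m₁/r³. Force on dipole 2: F = m₂·dB/dr.
dB/dr = −(μ₀/4π)·6m₁/r⁴, so |F| = (μ₀/4π)·6m₁m₂/r⁴.
F = 6(10⁻⁷)(0.0185)(0.741)/(0.111)⁴ = 5.418×10⁻⁵ N.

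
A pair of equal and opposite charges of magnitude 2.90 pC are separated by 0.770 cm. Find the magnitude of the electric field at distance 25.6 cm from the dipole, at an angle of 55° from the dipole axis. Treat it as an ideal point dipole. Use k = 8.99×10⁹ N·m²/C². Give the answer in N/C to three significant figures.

Dipole moment p = qd = (2.90×10⁻¹² C)(0.00770 m) = 2.233×10⁻¹⁴ C·m.
At angle θ the dipole field magnitude is E = (kp/r³)·√(1 + 3cos²θ).
kp/r³ = (8.99×10⁹)(2.233×10⁻¹⁴) / (0.256)³ = 0.01197 N/C.
√(1 + 3cos²55°) = √(1 + 3·0.3290) = √1.9870 ≈ 1.4096.
E ≈ 0.01197 × 1.410 = 0.01687 N/C.

E ≈ 0.0169 N/C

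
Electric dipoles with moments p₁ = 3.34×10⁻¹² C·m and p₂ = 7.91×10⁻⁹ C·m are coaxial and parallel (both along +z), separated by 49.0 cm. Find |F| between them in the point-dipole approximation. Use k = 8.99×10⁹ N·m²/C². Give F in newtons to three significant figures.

F ≈ 2.47×10⁻⁸ N

On-axis field of dipole 1 at distance r: E = 2kp₁/r³. Force on dipole 2 is F = p₂·dE/dr (gradient along axis).
dE/dr = −6kp₁/r⁴, so |F| = 6kp₁p₂/r⁴ (attractive for aligned moments).
F = 6(8.99×10⁹)(3.34×10⁻¹²)(7.91×10⁻⁹)/(0.490)⁴ = 2.472×10⁻⁸ N.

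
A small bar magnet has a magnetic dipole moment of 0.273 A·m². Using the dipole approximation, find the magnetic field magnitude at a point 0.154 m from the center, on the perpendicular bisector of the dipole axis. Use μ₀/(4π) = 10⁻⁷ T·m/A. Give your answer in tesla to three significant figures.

In the equatorial plane B = (μ₀/4π)·m/r³ (half the axial value).
B = (10⁻⁷)·(0.273) / (0.154)³ = 7.475×10⁻⁶ T.

B ≈ 7.47×10⁻⁶ T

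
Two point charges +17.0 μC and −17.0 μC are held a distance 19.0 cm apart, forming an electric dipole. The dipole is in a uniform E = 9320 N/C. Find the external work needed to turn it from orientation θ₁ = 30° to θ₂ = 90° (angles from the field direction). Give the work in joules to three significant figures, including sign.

Dipole moment p = qd = (1.70×10⁻⁵ C)(0.190 m) = 3.23×10⁻⁶ C·m.
W_ext = ΔU = U(θ₂) − U(θ₁) = −pE cosθ₂ − (−pE cosθ₁) = pE(cosθ₁ − cosθ₂).
W = (3.23×10⁻⁶)(9320)·(cos30° − cos90°) = (0.03010)·(+0.8660) = 0.02607 J.

W ≈ 0.0261 J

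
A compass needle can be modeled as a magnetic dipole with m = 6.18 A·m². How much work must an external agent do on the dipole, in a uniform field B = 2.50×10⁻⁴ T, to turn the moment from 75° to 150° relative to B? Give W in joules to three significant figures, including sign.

W_ext = ΔU = −mB cosθ₂ + mB cosθ₁ = mB(cosθ₁ − cosθ₂).
W = (6.18)(2.50×10⁻⁴)·(cos75° − cos150°) = (0.001545)·(+1.1248) = 0.001738 J.

W ≈ 0.00174 J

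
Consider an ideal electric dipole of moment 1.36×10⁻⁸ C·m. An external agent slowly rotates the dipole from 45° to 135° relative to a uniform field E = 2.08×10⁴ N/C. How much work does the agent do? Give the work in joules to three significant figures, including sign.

W ≈ 4.00×10⁻⁴ J

W_ext = ΔU = U(θ₂) − U(θ₁) = −pE cosθ₂ − (−pE cosθ₁) = pE(cosθ₁ − cosθ₂).
W = (1.36×10⁻⁸)(2.08×10⁴)·(cos45° − cos135°) = (2.829×10⁻⁴)·(+1.4142) = 4.001×10⁻⁴ J.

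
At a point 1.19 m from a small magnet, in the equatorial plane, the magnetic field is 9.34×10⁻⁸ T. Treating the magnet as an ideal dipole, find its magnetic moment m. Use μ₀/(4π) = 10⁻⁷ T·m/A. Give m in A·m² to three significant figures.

m ≈ 1.57 A·m²

In the equatorial plane B = (μ₀/4π)·m/r³, so m = Br³·4π/(μ₀).
m = (9.34×10⁻⁸)·(1.19)³ / (10⁻⁷) = 1.574 A·m².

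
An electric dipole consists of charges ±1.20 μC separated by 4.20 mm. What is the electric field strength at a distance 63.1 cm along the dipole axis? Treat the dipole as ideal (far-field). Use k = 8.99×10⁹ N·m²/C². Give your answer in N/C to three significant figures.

Dipole moment p = qd = (1.20×10⁻⁶ C)(0.00420 m) = 5.04×10⁻⁹ C·m.
On the dipole axis E = 2kp/r³.
E = 2·(8.99×10⁹)(5.04×10⁻⁹) / (0.631)³ = 360.7 N/C.

E ≈ 361 N/C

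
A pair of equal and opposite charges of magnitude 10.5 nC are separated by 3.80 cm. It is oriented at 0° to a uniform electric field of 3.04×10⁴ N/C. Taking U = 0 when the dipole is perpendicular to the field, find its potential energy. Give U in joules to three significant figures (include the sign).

U ≈ -1.21×10⁻⁵ J

Dipole moment p = qd = (1.05×10⁻⁸ C)(0.0380 m) = 3.99×10⁻¹⁰ C·m.
U = −p·E = −pE cosθ.
U = −(3.99×10⁻¹⁰)(3.04×10⁴)·cos0° = -1.213×10⁻⁵ J.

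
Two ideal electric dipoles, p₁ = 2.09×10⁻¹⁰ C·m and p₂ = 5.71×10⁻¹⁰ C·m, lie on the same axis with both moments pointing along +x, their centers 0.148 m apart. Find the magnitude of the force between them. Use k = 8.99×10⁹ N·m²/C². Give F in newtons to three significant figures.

On-axis field of dipole 1 at distance r: E = 2kp₁/r³. Force on dipole 2 is F = p₂·dE/dr (gradient along axis).
dE/dr = −6kp₁/r⁴, so |F| = 6kp₁p₂/r⁴ (attractive for aligned moments).
F = 6(8.99×10⁹)(2.09×10⁻¹⁰)(5.71×10⁻¹⁰)/(0.148)⁴ = 1.342×10⁻⁵ N.

F ≈ 1.34×10⁻⁵ N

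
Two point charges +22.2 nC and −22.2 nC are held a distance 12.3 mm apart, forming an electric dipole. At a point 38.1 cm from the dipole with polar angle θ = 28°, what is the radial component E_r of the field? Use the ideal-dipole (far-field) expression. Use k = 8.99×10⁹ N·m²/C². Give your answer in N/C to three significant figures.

Dipole moment p = qd = (2.22×10⁻⁸ C)(0.0123 m) = 2.731×10⁻¹⁰ C·m.
For a dipole, E_r = (2kp cosθ)/r³.
kp/r³ = (8.99×10⁹)(2.731×10⁻¹⁰)/(0.381)³ = 44.39 N/C.
E_r = 2·44.39·cos28° = 78.39 N/C.

E_r ≈ 78.4 N/C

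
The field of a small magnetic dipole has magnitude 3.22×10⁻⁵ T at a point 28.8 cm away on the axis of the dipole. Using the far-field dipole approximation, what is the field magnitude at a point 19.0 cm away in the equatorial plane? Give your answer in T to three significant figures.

B ≈ 5.61×10⁻⁵ T

Dipole fields scale as 1/r³ in the far field.
The axial field is twice the equatorial field at the same r, so the geometry factor is 1/2.
B₂ = B₁ · (1/2) · (r₁/r₂)³ = 3.22×10⁻⁵ · 0.5 · (28.8/19.0)³.
(r₁/r₂)³ = (1.516)³ = 3.483.
B₂ ≈ 5.607×10⁻⁵ T.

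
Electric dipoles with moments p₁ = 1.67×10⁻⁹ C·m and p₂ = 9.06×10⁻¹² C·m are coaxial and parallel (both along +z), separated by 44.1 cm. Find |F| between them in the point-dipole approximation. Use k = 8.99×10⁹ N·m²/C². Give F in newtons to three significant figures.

On-axis field of dipole 1 at distance r: E = 2kp₁/r³. Force on dipole 2 is F = p₂·dE/dr (gradient along axis).
dE/dr = −6kp₁/r⁴, so |F| = 6kp₁p₂/r⁴ (attractive for aligned moments).
F = 6(8.99×10⁹)(1.67×10⁻⁹)(9.06×10⁻¹²)/(0.441)⁴ = 2.158×10⁻⁸ N.

F ≈ 2.16×10⁻⁸ N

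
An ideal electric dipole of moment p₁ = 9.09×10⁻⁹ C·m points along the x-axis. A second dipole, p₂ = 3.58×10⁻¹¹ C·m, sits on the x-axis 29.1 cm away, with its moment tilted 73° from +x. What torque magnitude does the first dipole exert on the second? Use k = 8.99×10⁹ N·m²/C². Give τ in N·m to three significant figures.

The second dipole sits on the axis of the first, so the field there is axial: E₁ = 2kp₁/r³ along +x.
E₁ = 2(8.99×10⁹)(9.09×10⁻⁹)/(0.291)³ = 6632 N/C.
Torque on the second dipole: τ = p₂ E₁ sinθ.
τ = (3.58×10⁻¹¹)(6632)·sin73° = 2.271×10⁻⁷ N·m.

τ ≈ 2.27×10⁻⁷ N·m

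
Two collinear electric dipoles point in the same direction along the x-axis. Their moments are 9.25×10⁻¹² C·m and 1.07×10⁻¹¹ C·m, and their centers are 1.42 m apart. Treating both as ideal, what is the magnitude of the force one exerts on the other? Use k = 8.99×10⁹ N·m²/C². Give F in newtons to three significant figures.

On-axis field of dipole 1 at distance r: E = 2kp₁/r³. Force on dipole 2 is F = p₂·dE/dr (gradient along axis).
dE/dr = −6kp₁/r⁴, so |F| = 6kp₁p₂/r⁴ (attractive for aligned moments).
F = 6(8.99×10⁹)(9.25×10⁻¹²)(1.07×10⁻¹¹)/(1.42)⁴ = 1.313×10⁻¹² N.

F ≈ 1.31×10⁻¹² N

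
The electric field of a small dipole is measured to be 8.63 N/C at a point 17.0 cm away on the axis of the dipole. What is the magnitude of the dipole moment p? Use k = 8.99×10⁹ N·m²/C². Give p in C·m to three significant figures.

p ≈ 2.36×10⁻¹² C·m

On axis E = 2kp/r³, so p = Er³/(2k).
p = (8.63)·(0.170)³ / (2·8.99×10⁹) = 2.358×10⁻¹² C·m.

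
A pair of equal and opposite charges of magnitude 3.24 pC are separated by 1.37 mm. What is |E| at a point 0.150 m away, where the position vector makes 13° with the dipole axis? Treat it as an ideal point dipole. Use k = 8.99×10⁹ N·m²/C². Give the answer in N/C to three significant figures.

E ≈ 0.0232 N/C

Dipole moment p = qd = (3.24×10⁻¹² C)(0.00137 m) = 4.439×10⁻¹⁵ C·m.
At angle θ the dipole field magnitude is E = (kp/r³)·√(1 + 3cos²θ).
kp/r³ = (8.99×10⁹)(4.439×10⁻¹⁵) / (0.150)³ = 0.01182 N/C.
√(1 + 3cos²13°) = √(1 + 3·0.9494) = √3.8482 ≈ 1.9617.
E ≈ 0.01182 × 1.962 = 0.02320 N/C.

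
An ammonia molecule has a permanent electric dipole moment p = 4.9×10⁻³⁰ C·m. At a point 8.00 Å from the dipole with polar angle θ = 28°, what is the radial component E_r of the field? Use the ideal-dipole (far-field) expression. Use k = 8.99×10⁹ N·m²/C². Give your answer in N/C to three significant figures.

E_r ≈ 1.52×10⁸ N/C

For a dipole, E_r = (2kp cosθ)/r³.
kp/r³ = (8.99×10⁹)(4.90×10⁻³⁰)/(8.00×10⁻¹⁰)³ = 8.604×10⁷ N/C.
E_r = 2·8.604×10⁷·cos28° = 1.519×10⁸ N/C.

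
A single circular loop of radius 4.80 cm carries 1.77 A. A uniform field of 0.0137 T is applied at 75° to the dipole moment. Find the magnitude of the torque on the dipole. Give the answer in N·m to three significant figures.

τ ≈ 1.70×10⁻⁴ N·m

Magnetic moment m = IA = Iπa² = (1.77)·π·(0.0480)² = 0.01281 A·m².
Torque on a magnetic dipole: τ = mB sinθ.
τ = (0.01281)(0.0137)·sin75° = 1.695×10⁻⁴ N·m.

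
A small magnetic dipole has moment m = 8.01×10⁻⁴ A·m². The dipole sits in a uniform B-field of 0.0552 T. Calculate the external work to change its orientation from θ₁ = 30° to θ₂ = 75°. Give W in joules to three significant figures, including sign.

W_ext = ΔU = −mB cosθ₂ + mB cosθ₁ = mB(cosθ₁ − cosθ₂).
W = (8.01×10⁻⁴)(0.0552)·(cos30° − cos75°) = (4.422×10⁻⁵)·(+0.6072) = 2.685×10⁻⁵ J.

W ≈ 2.68×10⁻⁵ J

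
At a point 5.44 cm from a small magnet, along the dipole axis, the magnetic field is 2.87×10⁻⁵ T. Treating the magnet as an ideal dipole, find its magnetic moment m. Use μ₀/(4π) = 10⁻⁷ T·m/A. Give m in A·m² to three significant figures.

On axis B = (μ₀/4π)·2m/r³, so m = Br³·4π/(μ₀·2).
m = (2.87×10⁻⁵)·(0.0544)³ / (2·10⁻⁷) = 0.02310 A·m².

m ≈ 0.0231 A·m²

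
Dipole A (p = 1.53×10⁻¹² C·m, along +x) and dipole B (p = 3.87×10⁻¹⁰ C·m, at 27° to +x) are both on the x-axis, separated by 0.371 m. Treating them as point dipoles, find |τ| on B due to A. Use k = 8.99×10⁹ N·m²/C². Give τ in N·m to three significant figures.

τ ≈ 9.46×10⁻¹¹ N·m

The second dipole sits on the axis of the first, so the field there is axial: E₁ = 2kp₁/r³ along +x.
E₁ = 2(8.99×10⁹)(1.53×10⁻¹²)/(0.371)³ = 0.5387 N/C.
Torque on the second dipole: τ = p₂ E₁ sinθ.
τ = (3.87×10⁻¹⁰)(0.5387)·sin27° = 9.465×10⁻¹¹ N·m.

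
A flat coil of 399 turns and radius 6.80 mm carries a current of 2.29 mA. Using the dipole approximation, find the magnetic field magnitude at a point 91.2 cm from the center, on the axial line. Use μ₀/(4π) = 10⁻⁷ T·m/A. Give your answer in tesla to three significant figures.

m = NIA = NIπa² = 399·(0.00229)·π·(0.00680)² = 1.327×10⁻⁴ A·m².
On axis B = (μ₀/4π)·2m/r³.
B = 2·(10⁻⁷)·(1.327×10⁻⁴) / (0.912)³ = 3.499×10⁻¹¹ T.

B ≈ 3.50×10⁻¹¹ T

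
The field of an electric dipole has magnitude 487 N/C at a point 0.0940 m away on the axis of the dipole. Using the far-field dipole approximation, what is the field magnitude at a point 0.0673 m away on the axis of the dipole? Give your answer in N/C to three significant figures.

Dipole fields scale as 1/r³ in the far field; the geometry is the same at both points.
E₂ = E₁ · (r₁/r₂)³ = 487 · (0.0940/0.0673)³.
(r₁/r₂)³ = (1.397)³ = 2.725.
E₂ ≈ 1327 N/C.

E ≈ 1330 N/C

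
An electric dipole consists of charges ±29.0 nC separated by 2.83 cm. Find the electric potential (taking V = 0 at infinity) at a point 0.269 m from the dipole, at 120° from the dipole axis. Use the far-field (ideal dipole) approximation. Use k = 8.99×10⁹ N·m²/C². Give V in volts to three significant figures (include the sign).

Dipole moment p = qd = (2.90×10⁻⁸ C)(0.0283 m) = 8.207×10⁻¹⁰ C·m.
The dipole potential is V = kp cosθ / r².
V = (8.99×10⁹)(8.207×10⁻¹⁰)·cos120° / (0.269)² = -50.98 V.

V ≈ -51.0 V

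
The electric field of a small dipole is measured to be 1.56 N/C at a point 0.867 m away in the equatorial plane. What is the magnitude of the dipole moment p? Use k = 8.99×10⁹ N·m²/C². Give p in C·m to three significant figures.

In the equatorial plane E = kp/r³, so p = Er³/(k).
p = (1.56)·(0.867)³ / (8.99×10⁹) = 1.131×10⁻¹⁰ C·m.

p ≈ 1.13×10⁻¹⁰ C·m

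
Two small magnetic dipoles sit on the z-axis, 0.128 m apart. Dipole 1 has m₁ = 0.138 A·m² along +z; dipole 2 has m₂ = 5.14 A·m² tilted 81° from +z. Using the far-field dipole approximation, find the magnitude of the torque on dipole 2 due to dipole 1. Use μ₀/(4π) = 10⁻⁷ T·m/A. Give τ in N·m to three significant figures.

Dipole B is on the axis of dipole A, so B₁ there is axial: B₁ = (μ₀/4π)·2m₁/r³ along +z.
B₁ = 2(10⁻⁷)(0.138)/(0.128)³ = 1.316×10⁻⁵ T.
τ = m₂ B₁ sinθ.
τ = (5.14)(1.316×10⁻⁵)·sin81° = 6.681×10⁻⁵ N·m.

τ ≈ 6.68×10⁻⁵ N·m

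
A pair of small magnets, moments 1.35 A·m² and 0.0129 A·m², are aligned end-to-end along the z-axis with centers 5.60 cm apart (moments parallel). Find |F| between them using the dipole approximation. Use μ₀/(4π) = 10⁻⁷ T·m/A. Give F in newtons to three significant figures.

F ≈ 0.00106 N

On-axis B of dipole 1: B = (μ₀/4π)·2m₁/r³. Force on dipole 2: F = m₂·dB/dr.
dB/dr = −(μ₀/4π)·6m₁/r⁴, so |F| = (μ₀/4π)·6m₁m₂/r⁴.
F = 6(10⁻⁷)(1.35)(0.0129)/(0.0560)⁴ = 0.001062 N.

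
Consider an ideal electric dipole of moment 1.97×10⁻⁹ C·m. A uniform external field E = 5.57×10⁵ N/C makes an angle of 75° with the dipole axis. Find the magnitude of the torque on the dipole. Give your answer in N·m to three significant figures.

τ ≈ 0.00106 N·m

Torque on an electric dipole: τ = pE sinθ.
τ = (1.97×10⁻⁹)(5.57×10⁵)·sin75° = 0.001060 N·m.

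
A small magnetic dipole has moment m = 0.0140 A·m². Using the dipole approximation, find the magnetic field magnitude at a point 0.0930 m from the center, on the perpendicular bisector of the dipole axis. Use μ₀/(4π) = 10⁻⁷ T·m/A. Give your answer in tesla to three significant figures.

B ≈ 1.74×10⁻⁶ T

In the equatorial plane B = (μ₀/4π)·m/r³ (half the axial value).
B = (10⁻⁷)·(0.0140) / (0.0930)³ = 1.741×10⁻⁶ T.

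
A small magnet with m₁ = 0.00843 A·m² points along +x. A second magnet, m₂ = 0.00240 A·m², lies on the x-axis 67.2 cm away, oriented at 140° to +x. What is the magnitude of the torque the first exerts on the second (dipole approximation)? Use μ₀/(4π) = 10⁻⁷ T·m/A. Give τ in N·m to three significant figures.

τ ≈ 8.57×10⁻¹² N·m

Dipole B is on the axis of dipole A, so B₁ there is axial: B₁ = (μ₀/4π)·2m₁/r³ along +x.
B₁ = 2(10⁻⁷)(0.00843)/(0.672)³ = 5.556×10⁻⁹ T.
τ = m₂ B₁ sinθ.
τ = (0.00240)(5.556×10⁻⁹)·sin140° = 8.571×10⁻¹² N·m.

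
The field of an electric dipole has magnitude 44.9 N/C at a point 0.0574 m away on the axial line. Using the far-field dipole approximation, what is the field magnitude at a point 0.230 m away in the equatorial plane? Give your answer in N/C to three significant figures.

E ≈ 0.349 N/C

Dipole fields scale as 1/r³ in the far field.
The axial field is twice the equatorial field at the same r, so the geometry factor is 1/2.
E₂ = E₁ · (1/2) · (r₁/r₂)³ = 44.9 · 0.5 · (0.0574/0.230)³.
(r₁/r₂)³ = (0.2496)³ = 0.01554.
E₂ ≈ 0.3490 N/C.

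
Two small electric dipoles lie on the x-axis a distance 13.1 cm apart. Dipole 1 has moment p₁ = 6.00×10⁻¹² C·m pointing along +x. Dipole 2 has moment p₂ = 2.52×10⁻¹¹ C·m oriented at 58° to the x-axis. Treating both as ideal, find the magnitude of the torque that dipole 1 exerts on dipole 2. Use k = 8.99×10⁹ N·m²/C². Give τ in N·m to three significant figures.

The second dipole sits on the axis of the first, so the field there is axial: E₁ = 2kp₁/r³ along +x.
E₁ = 2(8.99×10⁹)(6.00×10⁻¹²)/(0.131)³ = 47.99 N/C.
Torque on the second dipole: τ = p₂ E₁ sinθ.
τ = (2.52×10⁻¹¹)(47.99)·sin58° = 1.026×10⁻⁹ N·m.

τ ≈ 1.03×10⁻⁹ N·m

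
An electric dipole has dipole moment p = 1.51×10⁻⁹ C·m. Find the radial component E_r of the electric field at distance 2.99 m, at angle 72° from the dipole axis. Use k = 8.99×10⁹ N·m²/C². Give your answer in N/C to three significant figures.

E_r ≈ 0.314 N/C

For a dipole, E_r = (2kp cosθ)/r³.
kp/r³ = (8.99×10⁹)(1.51×10⁻⁹)/(2.99)³ = 0.5078 N/C.
E_r = 2·0.5078·cos72° = 0.3139 N/C.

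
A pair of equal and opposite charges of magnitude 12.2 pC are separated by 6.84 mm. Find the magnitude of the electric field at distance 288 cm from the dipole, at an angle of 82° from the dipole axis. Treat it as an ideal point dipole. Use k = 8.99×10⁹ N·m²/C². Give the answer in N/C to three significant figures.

E ≈ 3.23×10⁻⁵ N/C

Dipole moment p = qd = (1.22×10⁻¹¹ C)(0.00684 m) = 8.345×10⁻¹⁴ C·m.
At angle θ the dipole field magnitude is E = (kp/r³)·√(1 + 3cos²θ).
kp/r³ = (8.99×10⁹)(8.345×10⁻¹⁴) / (2.88)³ = 3.141×10⁻⁵ N/C.
√(1 + 3cos²82°) = √(1 + 3·0.0194) = √1.0581 ≈ 1.0286.
E ≈ 3.141×10⁻⁵ × 1.029 = 3.231×10⁻⁵ N/C.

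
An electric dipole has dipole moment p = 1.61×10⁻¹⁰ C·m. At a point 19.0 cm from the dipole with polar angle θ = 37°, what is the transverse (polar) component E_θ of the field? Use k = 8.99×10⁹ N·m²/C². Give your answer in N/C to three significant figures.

For a dipole, E_θ = (kp sinθ)/r³.
kp/r³ = (8.99×10⁹)(1.61×10⁻¹⁰)/(0.190)³ = 211.0 N/C.
E_θ = 211.0·sin37° = 127.0 N/C.

E_θ ≈ 127 N/C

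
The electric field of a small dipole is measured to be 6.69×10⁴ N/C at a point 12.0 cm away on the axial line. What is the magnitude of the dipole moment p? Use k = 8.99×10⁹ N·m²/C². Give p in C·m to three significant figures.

p ≈ 6.43×10⁻⁹ C·m

On axis E = 2kp/r³, so p = Er³/(2k).
p = (6.69×10⁴)·(0.120)³ / (2·8.99×10⁹) = 6.430×10⁻⁹ C·m.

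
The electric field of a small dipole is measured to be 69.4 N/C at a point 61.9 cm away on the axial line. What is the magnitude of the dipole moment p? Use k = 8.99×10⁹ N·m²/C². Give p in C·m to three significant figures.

On axis E = 2kp/r³, so p = Er³/(2k).
p = (69.4)·(0.619)³ / (2·8.99×10⁹) = 9.155×10⁻¹⁰ C·m.

p ≈ 9.15×10⁻¹⁰ C·m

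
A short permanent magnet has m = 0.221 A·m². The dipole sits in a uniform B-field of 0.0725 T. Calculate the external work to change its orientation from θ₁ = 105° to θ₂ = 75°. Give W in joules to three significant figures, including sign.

W ≈ -0.00829 J

W_ext = ΔU = −mB cosθ₂ + mB cosθ₁ = mB(cosθ₁ − cosθ₂).
W = (0.221)(0.0725)·(cos105° − cos75°) = (0.01602)·(-0.5176) = -0.008294 J.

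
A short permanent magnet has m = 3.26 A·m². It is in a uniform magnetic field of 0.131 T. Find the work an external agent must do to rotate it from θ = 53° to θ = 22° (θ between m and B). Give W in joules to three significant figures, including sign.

W_ext = ΔU = −mB cosθ₂ + mB cosθ₁ = mB(cosθ₁ − cosθ₂).
W = (3.26)(0.131)·(cos53° − cos22°) = (0.4271)·(-0.3254) = -0.1390 J.

W ≈ -0.139 J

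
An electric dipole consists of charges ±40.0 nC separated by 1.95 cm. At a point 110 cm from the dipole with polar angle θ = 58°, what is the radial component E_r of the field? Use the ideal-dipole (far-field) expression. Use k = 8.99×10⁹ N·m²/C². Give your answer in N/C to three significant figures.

E_r ≈ 5.58 N/C

Dipole moment p = qd = (4.00×10⁻⁸ C)(0.0195 m) = 7.80×10⁻¹⁰ C·m.
For a dipole, E_r = (2kp cosθ)/r³.
kp/r³ = (8.99×10⁹)(7.80×10⁻¹⁰)/(1.10)³ = 5.268 N/C.
E_r = 2·5.268·cos58° = 5.584 N/C.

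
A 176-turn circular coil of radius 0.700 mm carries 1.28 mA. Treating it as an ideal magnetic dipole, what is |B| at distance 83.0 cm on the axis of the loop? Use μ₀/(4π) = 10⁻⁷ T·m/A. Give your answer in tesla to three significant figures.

B ≈ 1.21×10⁻¹³ T

m = NIA = NIπa² = 176·(0.00128)·π·(7.00×10⁻⁴)² = 3.468×10⁻⁷ A·m².
On axis B = (μ₀/4π)·2m/r³.
B = 2·(10⁻⁷)·(3.468×10⁻⁷) / (0.830)³ = 1.213×10⁻¹³ T.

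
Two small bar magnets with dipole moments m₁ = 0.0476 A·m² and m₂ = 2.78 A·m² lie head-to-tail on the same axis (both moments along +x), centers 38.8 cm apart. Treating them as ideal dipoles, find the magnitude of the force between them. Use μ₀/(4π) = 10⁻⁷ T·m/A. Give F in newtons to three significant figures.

On-axis B of dipole 1: B = (μ₀/4π)·2m₁/r³. Force on dipole 2: F = m₂·dB/dr.
dB/dr = −(μ₀/4π)·6m₁/r⁴, so |F| = (μ₀/4π)·6m₁m₂/r⁴.
F = 6(10⁻⁷)(0.0476)(2.78)/(0.388)⁴ = 3.503×10⁻⁶ N.

F ≈ 3.50×10⁻⁶ N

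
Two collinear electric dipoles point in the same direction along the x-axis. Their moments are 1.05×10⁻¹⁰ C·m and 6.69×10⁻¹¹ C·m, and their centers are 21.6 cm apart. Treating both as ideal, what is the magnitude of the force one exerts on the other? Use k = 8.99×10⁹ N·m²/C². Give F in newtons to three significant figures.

F ≈ 1.74×10⁻⁷ N

On-axis field of dipole 1 at distance r: E = 2kp₁/r³. Force on dipole 2 is F = p₂·dE/dr (gradient along axis).
dE/dr = −6kp₁/r⁴, so |F| = 6kp₁p₂/r⁴ (attractive for aligned moments).
F = 6(8.99×10⁹)(1.05×10⁻¹⁰)(6.69×10⁻¹¹)/(0.216)⁴ = 1.741×10⁻⁷ N.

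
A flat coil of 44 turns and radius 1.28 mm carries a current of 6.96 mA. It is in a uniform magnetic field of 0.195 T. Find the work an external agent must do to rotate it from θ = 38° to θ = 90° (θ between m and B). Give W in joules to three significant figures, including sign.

m = NIA = NIπa² = 44·(0.00696)·π·(0.00128)² = 1.576×10⁻⁶ A·m².
W_ext = ΔU = −mB cosθ₂ + mB cosθ₁ = mB(cosθ₁ − cosθ₂).
W = (1.576×10⁻⁶)(0.195)·(cos38° − cos90°) = (3.073×10⁻⁷)·(+0.7880) = 2.422×10⁻⁷ J.

W ≈ 2.42×10⁻⁷ J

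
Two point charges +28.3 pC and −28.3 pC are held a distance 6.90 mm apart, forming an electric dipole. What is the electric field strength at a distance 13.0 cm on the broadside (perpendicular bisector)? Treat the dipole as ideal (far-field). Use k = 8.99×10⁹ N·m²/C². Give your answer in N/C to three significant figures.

Dipole moment p = qd = (2.83×10⁻¹¹ C)(0.00690 m) = 1.953×10⁻¹³ C·m.
On the perpendicular bisector E = kp/r³ (half the axial value at the same distance).
E = (8.99×10⁹)(1.953×10⁻¹³) / (0.130)³ = 0.7992 N/C.

E ≈ 0.799 N/C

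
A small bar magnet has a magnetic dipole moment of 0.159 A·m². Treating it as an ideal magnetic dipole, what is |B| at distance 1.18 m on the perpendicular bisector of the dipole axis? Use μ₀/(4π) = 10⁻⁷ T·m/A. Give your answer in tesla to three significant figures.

B ≈ 9.68×10⁻⁹ T

In the equatorial plane B = (μ₀/4π)·m/r³ (half the axial value).
B = (10⁻⁷)·(0.159) / (1.18)³ = 9.677×10⁻⁹ T.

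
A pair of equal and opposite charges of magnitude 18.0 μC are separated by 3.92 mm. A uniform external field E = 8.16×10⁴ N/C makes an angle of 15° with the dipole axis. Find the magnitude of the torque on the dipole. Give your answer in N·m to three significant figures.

τ ≈ 0.00149 N·m

Dipole moment p = qd = (1.80×10⁻⁵ C)(0.00392 m) = 7.056×10⁻⁸ C·m.
Torque on an electric dipole: τ = pE sinθ.
τ = (7.056×10⁻⁸)(8.16×10⁴)·sin15° = 0.001490 N·m.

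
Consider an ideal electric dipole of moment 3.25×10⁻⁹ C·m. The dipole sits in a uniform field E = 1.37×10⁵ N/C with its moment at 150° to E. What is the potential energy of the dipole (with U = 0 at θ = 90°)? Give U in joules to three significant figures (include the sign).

U ≈ 3.86×10⁻⁴ J

U = −p·E = −pE cosθ.
U = −(3.25×10⁻⁹)(1.37×10⁵)·cos150° = 3.856×10⁻⁴ J.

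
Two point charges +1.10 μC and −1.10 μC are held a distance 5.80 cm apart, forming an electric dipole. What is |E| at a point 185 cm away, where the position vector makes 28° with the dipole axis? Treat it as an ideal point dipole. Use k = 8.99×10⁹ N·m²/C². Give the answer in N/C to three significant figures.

E ≈ 166 N/C

Dipole moment p = qd = (1.10×10⁻⁶ C)(0.0580 m) = 6.38×10⁻⁸ C·m.
At angle θ the dipole field magnitude is E = (kp/r³)·√(1 + 3cos²θ).
kp/r³ = (8.99×10⁹)(6.38×10⁻⁸) / (1.85)³ = 90.59 N/C.
√(1 + 3cos²28°) = √(1 + 3·0.7796) = √3.3388 ≈ 1.8272.
E ≈ 90.59 × 1.827 = 165.5 N/C.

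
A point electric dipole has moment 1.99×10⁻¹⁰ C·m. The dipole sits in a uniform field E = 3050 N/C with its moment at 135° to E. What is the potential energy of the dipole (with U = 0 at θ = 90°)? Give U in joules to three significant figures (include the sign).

U = −p·E = −pE cosθ.
U = −(1.99×10⁻¹⁰)(3050)·cos135° = 4.292×10⁻⁷ J.

U ≈ 4.29×10⁻⁷ J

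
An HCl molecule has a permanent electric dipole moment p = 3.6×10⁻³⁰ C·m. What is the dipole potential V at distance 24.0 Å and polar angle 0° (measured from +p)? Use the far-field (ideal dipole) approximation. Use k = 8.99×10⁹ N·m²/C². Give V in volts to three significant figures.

The dipole potential is V = kp cosθ / r².
V = (8.99×10⁹)(3.60×10⁻³⁰)·cos0° / (2.40×10⁻⁹)² = 0.005619 V.

V ≈ 0.00562 V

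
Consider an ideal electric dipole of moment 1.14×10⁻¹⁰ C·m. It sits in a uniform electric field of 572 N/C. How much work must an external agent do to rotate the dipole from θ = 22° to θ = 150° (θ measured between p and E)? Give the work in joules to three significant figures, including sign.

W ≈ 1.17×10⁻⁷ J

W_ext = ΔU = U(θ₂) − U(θ₁) = −pE cosθ₂ − (−pE cosθ₁) = pE(cosθ₁ − cosθ₂).
W = (1.14×10⁻¹⁰)(572)·(cos22° − cos150°) = (6.521×10⁻⁸)·(+1.7932) = 1.169×10⁻⁷ J.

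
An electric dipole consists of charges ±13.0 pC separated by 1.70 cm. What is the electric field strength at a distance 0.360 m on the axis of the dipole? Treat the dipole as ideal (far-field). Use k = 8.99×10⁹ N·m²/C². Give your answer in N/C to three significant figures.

E ≈ 0.0852 N/C

Dipole moment p = qd = (1.30×10⁻¹¹ C)(0.0170 m) = 2.21×10⁻¹³ C·m.
On the dipole axis E = 2kp/r³.
E = 2·(8.99×10⁹)(2.21×10⁻¹³) / (0.360)³ = 0.08517 N/C.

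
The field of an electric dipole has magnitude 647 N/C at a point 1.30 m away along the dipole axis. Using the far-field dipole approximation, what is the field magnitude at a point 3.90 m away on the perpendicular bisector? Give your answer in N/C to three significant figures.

E ≈ 12.0 N/C

Dipole fields scale as 1/r³ in the far field.
The axial field is twice the equatorial field at the same r, so the geometry factor is 1/2.
E₂ = E₁ · (1/2) · (r₁/r₂)³ = 647 · 0.5 · (1.30/3.90)³.
(r₁/r₂)³ = (0.3333)³ = 0.03704.
E₂ ≈ 11.98 N/C.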